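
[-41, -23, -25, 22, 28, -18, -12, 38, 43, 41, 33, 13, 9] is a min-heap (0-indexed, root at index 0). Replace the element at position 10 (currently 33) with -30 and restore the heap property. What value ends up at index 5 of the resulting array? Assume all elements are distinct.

-18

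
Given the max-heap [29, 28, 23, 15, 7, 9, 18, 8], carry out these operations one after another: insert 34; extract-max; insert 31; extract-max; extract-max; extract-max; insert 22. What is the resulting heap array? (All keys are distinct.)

[23, 15, 22, 8, 7, 9, 18]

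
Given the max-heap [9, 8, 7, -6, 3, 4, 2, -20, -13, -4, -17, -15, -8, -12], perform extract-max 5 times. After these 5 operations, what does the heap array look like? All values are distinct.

[2, -4, -8, -6, -12, -17, -15, -20, -13]

extract-max #1 returns 9:
  remove root 9; move last element -12 to root → [-12, 8, 7, -6, 3, 4, 2, -20, -13, -4, -17, -15, -8]
  -12 vs larger child 8 at index 1, swap → [8, -12, 7, -6, 3, 4, 2, -20, -13, -4, -17, -15, -8]
  -12 vs larger child 3 at index 4, swap → [8, 3, 7, -6, -12, 4, 2, -20, -13, -4, -17, -15, -8]
  -12 vs larger child -4 at index 9, swap → [8, 3, 7, -6, -4, 4, 2, -20, -13, -12, -17, -15, -8]
extract-max #2 returns 8:
  remove root 8; move last element -8 to root → [-8, 3, 7, -6, -4, 4, 2, -20, -13, -12, -17, -15]
  -8 vs larger child 7 at index 2, swap → [7, 3, -8, -6, -4, 4, 2, -20, -13, -12, -17, -15]
  -8 vs larger child 4 at index 5, swap → [7, 3, 4, -6, -4, -8, 2, -20, -13, -12, -17, -15]
extract-max #3 returns 7:
  remove root 7; move last element -15 to root → [-15, 3, 4, -6, -4, -8, 2, -20, -13, -12, -17]
  -15 vs larger child 4 at index 2, swap → [4, 3, -15, -6, -4, -8, 2, -20, -13, -12, -17]
  -15 vs larger child 2 at index 6, swap → [4, 3, 2, -6, -4, -8, -15, -20, -13, -12, -17]
extract-max #4 returns 4:
  remove root 4; move last element -17 to root → [-17, 3, 2, -6, -4, -8, -15, -20, -13, -12]
  -17 vs larger child 3 at index 1, swap → [3, -17, 2, -6, -4, -8, -15, -20, -13, -12]
  -17 vs larger child -4 at index 4, swap → [3, -4, 2, -6, -17, -8, -15, -20, -13, -12]
  -17 vs only child -12 at index 9, swap → [3, -4, 2, -6, -12, -8, -15, -20, -13, -17]
extract-max #5 returns 3:
  remove root 3; move last element -17 to root → [-17, -4, 2, -6, -12, -8, -15, -20, -13]
  -17 vs larger child 2 at index 2, swap → [2, -4, -17, -6, -12, -8, -15, -20, -13]
  -17 vs larger child -8 at index 5, swap → [2, -4, -8, -6, -12, -17, -15, -20, -13]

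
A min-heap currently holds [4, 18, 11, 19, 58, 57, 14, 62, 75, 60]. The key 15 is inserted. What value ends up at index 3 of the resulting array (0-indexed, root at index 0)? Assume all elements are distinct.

19

append 15 at index 10 → [4, 18, 11, 19, 58, 57, 14, 62, 75, 60, 15]
15 < parent 58 at index 4, swap → [4, 18, 11, 19, 15, 57, 14, 62, 75, 60, 58]
15 < parent 18 at index 1, swap → [4, 15, 11, 19, 18, 57, 14, 62, 75, 60, 58]
resulting array: [4, 15, 11, 19, 18, 57, 14, 62, 75, 60, 58]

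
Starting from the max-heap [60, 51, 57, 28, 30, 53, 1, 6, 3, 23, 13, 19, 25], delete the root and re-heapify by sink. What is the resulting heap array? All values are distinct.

[57, 51, 53, 28, 30, 25, 1, 6, 3, 23, 13, 19]

remove root 60; move last element 25 to root → [25, 51, 57, 28, 30, 53, 1, 6, 3, 23, 13, 19]
25 vs larger child 57 at index 2, swap → [57, 51, 25, 28, 30, 53, 1, 6, 3, 23, 13, 19]
25 vs larger child 53 at index 5, swap → [57, 51, 53, 28, 30, 25, 1, 6, 3, 23, 13, 19]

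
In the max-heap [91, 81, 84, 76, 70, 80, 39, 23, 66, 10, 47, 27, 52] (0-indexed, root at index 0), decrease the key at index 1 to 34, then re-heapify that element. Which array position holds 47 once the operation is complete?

10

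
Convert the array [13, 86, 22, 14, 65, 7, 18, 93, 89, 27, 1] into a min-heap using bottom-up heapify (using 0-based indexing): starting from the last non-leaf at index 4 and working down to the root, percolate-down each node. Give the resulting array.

sift down from index 4:
  65 vs smaller child 1 at index 10, swap → [13, 86, 22, 14, 1, 7, 18, 93, 89, 27, 65]
sift down from index 3: already satisfies heap property
sift down from index 2:
  22 vs smaller child 7 at index 5, swap → [13, 86, 7, 14, 1, 22, 18, 93, 89, 27, 65]
sift down from index 1:
  86 vs smaller child 1 at index 4, swap → [13, 1, 7, 14, 86, 22, 18, 93, 89, 27, 65]
  86 vs smaller child 27 at index 9, swap → [13, 1, 7, 14, 27, 22, 18, 93, 89, 86, 65]
sift down from index 0:
  13 vs smaller child 1 at index 1, swap → [1, 13, 7, 14, 27, 22, 18, 93, 89, 86, 65]

[1, 13, 7, 14, 27, 22, 18, 93, 89, 86, 65]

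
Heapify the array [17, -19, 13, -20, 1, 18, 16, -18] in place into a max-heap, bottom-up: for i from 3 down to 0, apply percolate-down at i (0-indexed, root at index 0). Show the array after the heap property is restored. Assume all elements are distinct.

[18, 1, 17, -18, -19, 13, 16, -20]

sift down from index 3:
  -20 vs only child -18 at index 7, swap → [17, -19, 13, -18, 1, 18, 16, -20]
sift down from index 2:
  13 vs larger child 18 at index 5, swap → [17, -19, 18, -18, 1, 13, 16, -20]
sift down from index 1:
  -19 vs larger child 1 at index 4, swap → [17, 1, 18, -18, -19, 13, 16, -20]
sift down from index 0:
  17 vs larger child 18 at index 2, swap → [18, 1, 17, -18, -19, 13, 16, -20]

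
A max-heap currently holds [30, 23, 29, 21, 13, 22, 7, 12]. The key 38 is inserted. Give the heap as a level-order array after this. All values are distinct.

[38, 30, 29, 23, 13, 22, 7, 12, 21]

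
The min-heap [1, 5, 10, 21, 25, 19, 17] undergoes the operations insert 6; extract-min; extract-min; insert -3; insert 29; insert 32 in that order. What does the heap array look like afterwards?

insert 6:
  append 6 at index 7 → [1, 5, 10, 21, 25, 19, 17, 6]
  6 < parent 21 at index 3, swap → [1, 5, 10, 6, 25, 19, 17, 21]
extract-min → returns 1:
  remove root 1; move last element 21 to root → [21, 5, 10, 6, 25, 19, 17]
  21 vs smaller child 5 at index 1, swap → [5, 21, 10, 6, 25, 19, 17]
  21 vs smaller child 6 at index 3, swap → [5, 6, 10, 21, 25, 19, 17]
extract-min → returns 5:
  remove root 5; move last element 17 to root → [17, 6, 10, 21, 25, 19]
  17 vs smaller child 6 at index 1, swap → [6, 17, 10, 21, 25, 19]
insert -3:
  append -3 at index 6 → [6, 17, 10, 21, 25, 19, -3]
  -3 < parent 10 at index 2, swap → [6, 17, -3, 21, 25, 19, 10]
  -3 < parent 6 at index 0, swap → [-3, 17, 6, 21, 25, 19, 10]
insert 29:
  append 29 at index 7 → [-3, 17, 6, 21, 25, 19, 10, 29] (no swap needed)
insert 32:
  append 32 at index 8 → [-3, 17, 6, 21, 25, 19, 10, 29, 32] (no swap needed)

[-3, 17, 6, 21, 25, 19, 10, 29, 32]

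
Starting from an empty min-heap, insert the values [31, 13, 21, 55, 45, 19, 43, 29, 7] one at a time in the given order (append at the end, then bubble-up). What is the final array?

Insert 31:
  append 31 at index 0 → [31] (no swap needed)
Insert 13:
  append 13 at index 1 → [31, 13]
  13 < parent 31 at index 0, swap → [13, 31]
Insert 21:
  append 21 at index 2 → [13, 31, 21] (no swap needed)
Insert 55:
  append 55 at index 3 → [13, 31, 21, 55] (no swap needed)
Insert 45:
  append 45 at index 4 → [13, 31, 21, 55, 45] (no swap needed)
Insert 19:
  append 19 at index 5 → [13, 31, 21, 55, 45, 19]
  19 < parent 21 at index 2, swap → [13, 31, 19, 55, 45, 21]
Insert 43:
  append 43 at index 6 → [13, 31, 19, 55, 45, 21, 43] (no swap needed)
Insert 29:
  append 29 at index 7 → [13, 31, 19, 55, 45, 21, 43, 29]
  29 < parent 55 at index 3, swap → [13, 31, 19, 29, 45, 21, 43, 55]
  29 < parent 31 at index 1, swap → [13, 29, 19, 31, 45, 21, 43, 55]
Insert 7:
  append 7 at index 8 → [13, 29, 19, 31, 45, 21, 43, 55, 7]
  7 < parent 31 at index 3, swap → [13, 29, 19, 7, 45, 21, 43, 55, 31]
  7 < parent 29 at index 1, swap → [13, 7, 19, 29, 45, 21, 43, 55, 31]
  7 < parent 13 at index 0, swap → [7, 13, 19, 29, 45, 21, 43, 55, 31]

[7, 13, 19, 29, 45, 21, 43, 55, 31]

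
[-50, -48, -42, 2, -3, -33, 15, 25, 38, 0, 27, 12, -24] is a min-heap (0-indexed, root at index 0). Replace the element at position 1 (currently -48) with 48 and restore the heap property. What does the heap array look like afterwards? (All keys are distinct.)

set index 1 from -48 to 48 → [-50, 48, -42, 2, -3, -33, 15, 25, 38, 0, 27, 12, -24]
48 vs smaller child -3 at index 4, swap → [-50, -3, -42, 2, 48, -33, 15, 25, 38, 0, 27, 12, -24]
48 vs smaller child 0 at index 9, swap → [-50, -3, -42, 2, 0, -33, 15, 25, 38, 48, 27, 12, -24]

[-50, -3, -42, 2, 0, -33, 15, 25, 38, 48, 27, 12, -24]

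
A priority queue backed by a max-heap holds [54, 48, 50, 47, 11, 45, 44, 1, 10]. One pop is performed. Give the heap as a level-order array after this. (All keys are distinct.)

[50, 48, 45, 47, 11, 10, 44, 1]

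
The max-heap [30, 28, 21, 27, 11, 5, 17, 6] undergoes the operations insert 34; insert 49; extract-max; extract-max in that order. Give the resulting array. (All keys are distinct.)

[30, 28, 21, 27, 11, 5, 17, 6]

insert 34:
  append 34 at index 8 → [30, 28, 21, 27, 11, 5, 17, 6, 34]
  34 > parent 27 at index 3, swap → [30, 28, 21, 34, 11, 5, 17, 6, 27]
  34 > parent 28 at index 1, swap → [30, 34, 21, 28, 11, 5, 17, 6, 27]
  34 > parent 30 at index 0, swap → [34, 30, 21, 28, 11, 5, 17, 6, 27]
insert 49:
  append 49 at index 9 → [34, 30, 21, 28, 11, 5, 17, 6, 27, 49]
  49 > parent 11 at index 4, swap → [34, 30, 21, 28, 49, 5, 17, 6, 27, 11]
  49 > parent 30 at index 1, swap → [34, 49, 21, 28, 30, 5, 17, 6, 27, 11]
  49 > parent 34 at index 0, swap → [49, 34, 21, 28, 30, 5, 17, 6, 27, 11]
extract-max → returns 49:
  remove root 49; move last element 11 to root → [11, 34, 21, 28, 30, 5, 17, 6, 27]
  11 vs larger child 34 at index 1, swap → [34, 11, 21, 28, 30, 5, 17, 6, 27]
  11 vs larger child 30 at index 4, swap → [34, 30, 21, 28, 11, 5, 17, 6, 27]
extract-max → returns 34:
  remove root 34; move last element 27 to root → [27, 30, 21, 28, 11, 5, 17, 6]
  27 vs larger child 30 at index 1, swap → [30, 27, 21, 28, 11, 5, 17, 6]
  27 vs larger child 28 at index 3, swap → [30, 28, 21, 27, 11, 5, 17, 6]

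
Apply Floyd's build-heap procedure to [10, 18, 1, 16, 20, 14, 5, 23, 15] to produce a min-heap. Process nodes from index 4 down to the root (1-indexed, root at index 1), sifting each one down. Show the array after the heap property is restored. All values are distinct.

sift down from index 4:
  16 vs smaller child 15 at index 9, swap → [10, 18, 1, 15, 20, 14, 5, 23, 16]
sift down from index 3: already satisfies heap property
sift down from index 2:
  18 vs smaller child 15 at index 4, swap → [10, 15, 1, 18, 20, 14, 5, 23, 16]
  18 vs smaller child 16 at index 9, swap → [10, 15, 1, 16, 20, 14, 5, 23, 18]
sift down from index 1:
  10 vs smaller child 1 at index 3, swap → [1, 15, 10, 16, 20, 14, 5, 23, 18]
  10 vs smaller child 5 at index 7, swap → [1, 15, 5, 16, 20, 14, 10, 23, 18]

[1, 15, 5, 16, 20, 14, 10, 23, 18]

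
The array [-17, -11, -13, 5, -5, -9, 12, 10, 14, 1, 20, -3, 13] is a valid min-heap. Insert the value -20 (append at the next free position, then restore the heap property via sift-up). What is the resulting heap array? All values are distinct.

[-20, -11, -17, 5, -5, -9, -13, 10, 14, 1, 20, -3, 13, 12]

append -20 at index 13 → [-17, -11, -13, 5, -5, -9, 12, 10, 14, 1, 20, -3, 13, -20]
-20 < parent 12 at index 6, swap → [-17, -11, -13, 5, -5, -9, -20, 10, 14, 1, 20, -3, 13, 12]
-20 < parent -13 at index 2, swap → [-17, -11, -20, 5, -5, -9, -13, 10, 14, 1, 20, -3, 13, 12]
-20 < parent -17 at index 0, swap → [-20, -11, -17, 5, -5, -9, -13, 10, 14, 1, 20, -3, 13, 12]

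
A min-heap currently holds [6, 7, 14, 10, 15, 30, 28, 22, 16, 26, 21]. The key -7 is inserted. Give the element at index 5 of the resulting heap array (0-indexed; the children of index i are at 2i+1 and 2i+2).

append -7 at index 11 → [6, 7, 14, 10, 15, 30, 28, 22, 16, 26, 21, -7]
-7 < parent 30 at index 5, swap → [6, 7, 14, 10, 15, -7, 28, 22, 16, 26, 21, 30]
-7 < parent 14 at index 2, swap → [6, 7, -7, 10, 15, 14, 28, 22, 16, 26, 21, 30]
-7 < parent 6 at index 0, swap → [-7, 7, 6, 10, 15, 14, 28, 22, 16, 26, 21, 30]
resulting array: [-7, 7, 6, 10, 15, 14, 28, 22, 16, 26, 21, 30]

14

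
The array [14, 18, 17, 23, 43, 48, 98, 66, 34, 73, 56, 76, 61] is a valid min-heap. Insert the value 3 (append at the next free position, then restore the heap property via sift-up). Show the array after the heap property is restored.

append 3 at index 13 → [14, 18, 17, 23, 43, 48, 98, 66, 34, 73, 56, 76, 61, 3]
3 < parent 98 at index 6, swap → [14, 18, 17, 23, 43, 48, 3, 66, 34, 73, 56, 76, 61, 98]
3 < parent 17 at index 2, swap → [14, 18, 3, 23, 43, 48, 17, 66, 34, 73, 56, 76, 61, 98]
3 < parent 14 at index 0, swap → [3, 18, 14, 23, 43, 48, 17, 66, 34, 73, 56, 76, 61, 98]

[3, 18, 14, 23, 43, 48, 17, 66, 34, 73, 56, 76, 61, 98]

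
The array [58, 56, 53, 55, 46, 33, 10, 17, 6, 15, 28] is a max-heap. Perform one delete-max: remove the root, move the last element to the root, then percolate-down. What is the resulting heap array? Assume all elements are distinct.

[56, 55, 53, 28, 46, 33, 10, 17, 6, 15]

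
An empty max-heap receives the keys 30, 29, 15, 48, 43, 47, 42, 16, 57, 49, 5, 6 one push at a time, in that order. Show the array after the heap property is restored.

[57, 49, 47, 43, 48, 15, 42, 16, 29, 30, 5, 6]

Insert 30:
  append 30 at index 0 → [30] (no swap needed)
Insert 29:
  append 29 at index 1 → [30, 29] (no swap needed)
Insert 15:
  append 15 at index 2 → [30, 29, 15] (no swap needed)
Insert 48:
  append 48 at index 3 → [30, 29, 15, 48]
  48 > parent 29 at index 1, swap → [30, 48, 15, 29]
  48 > parent 30 at index 0, swap → [48, 30, 15, 29]
Insert 43:
  append 43 at index 4 → [48, 30, 15, 29, 43]
  43 > parent 30 at index 1, swap → [48, 43, 15, 29, 30]
Insert 47:
  append 47 at index 5 → [48, 43, 15, 29, 30, 47]
  47 > parent 15 at index 2, swap → [48, 43, 47, 29, 30, 15]
Insert 42:
  append 42 at index 6 → [48, 43, 47, 29, 30, 15, 42] (no swap needed)
Insert 16:
  append 16 at index 7 → [48, 43, 47, 29, 30, 15, 42, 16] (no swap needed)
Insert 57:
  append 57 at index 8 → [48, 43, 47, 29, 30, 15, 42, 16, 57]
  57 > parent 29 at index 3, swap → [48, 43, 47, 57, 30, 15, 42, 16, 29]
  57 > parent 43 at index 1, swap → [48, 57, 47, 43, 30, 15, 42, 16, 29]
  57 > parent 48 at index 0, swap → [57, 48, 47, 43, 30, 15, 42, 16, 29]
Insert 49:
  append 49 at index 9 → [57, 48, 47, 43, 30, 15, 42, 16, 29, 49]
  49 > parent 30 at index 4, swap → [57, 48, 47, 43, 49, 15, 42, 16, 29, 30]
  49 > parent 48 at index 1, swap → [57, 49, 47, 43, 48, 15, 42, 16, 29, 30]
Insert 5:
  append 5 at index 10 → [57, 49, 47, 43, 48, 15, 42, 16, 29, 30, 5] (no swap needed)
Insert 6:
  append 6 at index 11 → [57, 49, 47, 43, 48, 15, 42, 16, 29, 30, 5, 6] (no swap needed)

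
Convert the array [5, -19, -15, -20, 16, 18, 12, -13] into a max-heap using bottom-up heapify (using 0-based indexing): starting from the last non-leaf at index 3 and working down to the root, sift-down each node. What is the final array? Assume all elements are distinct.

sift down from index 3:
  -20 vs only child -13 at index 7, swap → [5, -19, -15, -13, 16, 18, 12, -20]
sift down from index 2:
  -15 vs larger child 18 at index 5, swap → [5, -19, 18, -13, 16, -15, 12, -20]
sift down from index 1:
  -19 vs larger child 16 at index 4, swap → [5, 16, 18, -13, -19, -15, 12, -20]
sift down from index 0:
  5 vs larger child 18 at index 2, swap → [18, 16, 5, -13, -19, -15, 12, -20]
  5 vs larger child 12 at index 6, swap → [18, 16, 12, -13, -19, -15, 5, -20]

[18, 16, 12, -13, -19, -15, 5, -20]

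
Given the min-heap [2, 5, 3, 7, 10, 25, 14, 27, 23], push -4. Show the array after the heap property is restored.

[-4, 2, 3, 7, 5, 25, 14, 27, 23, 10]

append -4 at index 9 → [2, 5, 3, 7, 10, 25, 14, 27, 23, -4]
-4 < parent 10 at index 4, swap → [2, 5, 3, 7, -4, 25, 14, 27, 23, 10]
-4 < parent 5 at index 1, swap → [2, -4, 3, 7, 5, 25, 14, 27, 23, 10]
-4 < parent 2 at index 0, swap → [-4, 2, 3, 7, 5, 25, 14, 27, 23, 10]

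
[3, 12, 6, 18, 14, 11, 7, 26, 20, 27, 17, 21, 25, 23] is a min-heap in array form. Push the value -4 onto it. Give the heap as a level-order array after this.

append -4 at index 14 → [3, 12, 6, 18, 14, 11, 7, 26, 20, 27, 17, 21, 25, 23, -4]
-4 < parent 7 at index 6, swap → [3, 12, 6, 18, 14, 11, -4, 26, 20, 27, 17, 21, 25, 23, 7]
-4 < parent 6 at index 2, swap → [3, 12, -4, 18, 14, 11, 6, 26, 20, 27, 17, 21, 25, 23, 7]
-4 < parent 3 at index 0, swap → [-4, 12, 3, 18, 14, 11, 6, 26, 20, 27, 17, 21, 25, 23, 7]

[-4, 12, 3, 18, 14, 11, 6, 26, 20, 27, 17, 21, 25, 23, 7]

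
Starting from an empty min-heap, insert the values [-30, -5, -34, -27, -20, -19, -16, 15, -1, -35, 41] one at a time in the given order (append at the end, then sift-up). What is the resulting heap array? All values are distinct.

Insert -30:
  append -30 at index 0 → [-30] (no swap needed)
Insert -5:
  append -5 at index 1 → [-30, -5] (no swap needed)
Insert -34:
  append -34 at index 2 → [-30, -5, -34]
  -34 < parent -30 at index 0, swap → [-34, -5, -30]
Insert -27:
  append -27 at index 3 → [-34, -5, -30, -27]
  -27 < parent -5 at index 1, swap → [-34, -27, -30, -5]
Insert -20:
  append -20 at index 4 → [-34, -27, -30, -5, -20] (no swap needed)
Insert -19:
  append -19 at index 5 → [-34, -27, -30, -5, -20, -19] (no swap needed)
Insert -16:
  append -16 at index 6 → [-34, -27, -30, -5, -20, -19, -16] (no swap needed)
Insert 15:
  append 15 at index 7 → [-34, -27, -30, -5, -20, -19, -16, 15] (no swap needed)
Insert -1:
  append -1 at index 8 → [-34, -27, -30, -5, -20, -19, -16, 15, -1] (no swap needed)
Insert -35:
  append -35 at index 9 → [-34, -27, -30, -5, -20, -19, -16, 15, -1, -35]
  -35 < parent -20 at index 4, swap → [-34, -27, -30, -5, -35, -19, -16, 15, -1, -20]
  -35 < parent -27 at index 1, swap → [-34, -35, -30, -5, -27, -19, -16, 15, -1, -20]
  -35 < parent -34 at index 0, swap → [-35, -34, -30, -5, -27, -19, -16, 15, -1, -20]
Insert 41:
  append 41 at index 10 → [-35, -34, -30, -5, -27, -19, -16, 15, -1, -20, 41] (no swap needed)

[-35, -34, -30, -5, -27, -19, -16, 15, -1, -20, 41]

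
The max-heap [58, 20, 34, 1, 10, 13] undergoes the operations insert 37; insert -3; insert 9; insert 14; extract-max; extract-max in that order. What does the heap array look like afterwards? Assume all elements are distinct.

insert 37:
  append 37 at index 6 → [58, 20, 34, 1, 10, 13, 37]
  37 > parent 34 at index 2, swap → [58, 20, 37, 1, 10, 13, 34]
insert -3:
  append -3 at index 7 → [58, 20, 37, 1, 10, 13, 34, -3] (no swap needed)
insert 9:
  append 9 at index 8 → [58, 20, 37, 1, 10, 13, 34, -3, 9]
  9 > parent 1 at index 3, swap → [58, 20, 37, 9, 10, 13, 34, -3, 1]
insert 14:
  append 14 at index 9 → [58, 20, 37, 9, 10, 13, 34, -3, 1, 14]
  14 > parent 10 at index 4, swap → [58, 20, 37, 9, 14, 13, 34, -3, 1, 10]
extract-max → returns 58:
  remove root 58; move last element 10 to root → [10, 20, 37, 9, 14, 13, 34, -3, 1]
  10 vs larger child 37 at index 2, swap → [37, 20, 10, 9, 14, 13, 34, -3, 1]
  10 vs larger child 34 at index 6, swap → [37, 20, 34, 9, 14, 13, 10, -3, 1]
extract-max → returns 37:
  remove root 37; move last element 1 to root → [1, 20, 34, 9, 14, 13, 10, -3]
  1 vs larger child 34 at index 2, swap → [34, 20, 1, 9, 14, 13, 10, -3]
  1 vs larger child 13 at index 5, swap → [34, 20, 13, 9, 14, 1, 10, -3]

[34, 20, 13, 9, 14, 1, 10, -3]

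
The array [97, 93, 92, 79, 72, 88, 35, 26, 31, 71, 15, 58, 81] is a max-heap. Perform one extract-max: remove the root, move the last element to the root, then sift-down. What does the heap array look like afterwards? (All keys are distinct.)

remove root 97; move last element 81 to root → [81, 93, 92, 79, 72, 88, 35, 26, 31, 71, 15, 58]
81 vs larger child 93 at index 1, swap → [93, 81, 92, 79, 72, 88, 35, 26, 31, 71, 15, 58]

[93, 81, 92, 79, 72, 88, 35, 26, 31, 71, 15, 58]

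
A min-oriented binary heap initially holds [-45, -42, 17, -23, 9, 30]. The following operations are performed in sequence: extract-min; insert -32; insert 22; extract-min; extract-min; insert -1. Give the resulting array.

extract-min → returns -45:
  remove root -45; move last element 30 to root → [30, -42, 17, -23, 9]
  30 vs smaller child -42 at index 1, swap → [-42, 30, 17, -23, 9]
  30 vs smaller child -23 at index 3, swap → [-42, -23, 17, 30, 9]
insert -32:
  append -32 at index 5 → [-42, -23, 17, 30, 9, -32]
  -32 < parent 17 at index 2, swap → [-42, -23, -32, 30, 9, 17]
insert 22:
  append 22 at index 6 → [-42, -23, -32, 30, 9, 17, 22] (no swap needed)
extract-min → returns -42:
  remove root -42; move last element 22 to root → [22, -23, -32, 30, 9, 17]
  22 vs smaller child -32 at index 2, swap → [-32, -23, 22, 30, 9, 17]
  22 vs only child 17 at index 5, swap → [-32, -23, 17, 30, 9, 22]
extract-min → returns -32:
  remove root -32; move last element 22 to root → [22, -23, 17, 30, 9]
  22 vs smaller child -23 at index 1, swap → [-23, 22, 17, 30, 9]
  22 vs smaller child 9 at index 4, swap → [-23, 9, 17, 30, 22]
insert -1:
  append -1 at index 5 → [-23, 9, 17, 30, 22, -1]
  -1 < parent 17 at index 2, swap → [-23, 9, -1, 30, 22, 17]

[-23, 9, -1, 30, 22, 17]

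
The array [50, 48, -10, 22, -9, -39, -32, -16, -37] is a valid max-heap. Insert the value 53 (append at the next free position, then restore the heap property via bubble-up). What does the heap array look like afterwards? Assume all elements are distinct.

append 53 at index 9 → [50, 48, -10, 22, -9, -39, -32, -16, -37, 53]
53 > parent -9 at index 4, swap → [50, 48, -10, 22, 53, -39, -32, -16, -37, -9]
53 > parent 48 at index 1, swap → [50, 53, -10, 22, 48, -39, -32, -16, -37, -9]
53 > parent 50 at index 0, swap → [53, 50, -10, 22, 48, -39, -32, -16, -37, -9]

[53, 50, -10, 22, 48, -39, -32, -16, -37, -9]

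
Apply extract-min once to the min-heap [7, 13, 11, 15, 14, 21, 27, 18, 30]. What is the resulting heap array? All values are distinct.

remove root 7; move last element 30 to root → [30, 13, 11, 15, 14, 21, 27, 18]
30 vs smaller child 11 at index 2, swap → [11, 13, 30, 15, 14, 21, 27, 18]
30 vs smaller child 21 at index 5, swap → [11, 13, 21, 15, 14, 30, 27, 18]

[11, 13, 21, 15, 14, 30, 27, 18]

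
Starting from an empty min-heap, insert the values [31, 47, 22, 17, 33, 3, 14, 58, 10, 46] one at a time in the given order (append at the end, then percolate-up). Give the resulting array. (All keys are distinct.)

[3, 10, 14, 22, 33, 31, 17, 58, 47, 46]

Insert 31:
  append 31 at index 0 → [31] (no swap needed)
Insert 47:
  append 47 at index 1 → [31, 47] (no swap needed)
Insert 22:
  append 22 at index 2 → [31, 47, 22]
  22 < parent 31 at index 0, swap → [22, 47, 31]
Insert 17:
  append 17 at index 3 → [22, 47, 31, 17]
  17 < parent 47 at index 1, swap → [22, 17, 31, 47]
  17 < parent 22 at index 0, swap → [17, 22, 31, 47]
Insert 33:
  append 33 at index 4 → [17, 22, 31, 47, 33] (no swap needed)
Insert 3:
  append 3 at index 5 → [17, 22, 31, 47, 33, 3]
  3 < parent 31 at index 2, swap → [17, 22, 3, 47, 33, 31]
  3 < parent 17 at index 0, swap → [3, 22, 17, 47, 33, 31]
Insert 14:
  append 14 at index 6 → [3, 22, 17, 47, 33, 31, 14]
  14 < parent 17 at index 2, swap → [3, 22, 14, 47, 33, 31, 17]
Insert 58:
  append 58 at index 7 → [3, 22, 14, 47, 33, 31, 17, 58] (no swap needed)
Insert 10:
  append 10 at index 8 → [3, 22, 14, 47, 33, 31, 17, 58, 10]
  10 < parent 47 at index 3, swap → [3, 22, 14, 10, 33, 31, 17, 58, 47]
  10 < parent 22 at index 1, swap → [3, 10, 14, 22, 33, 31, 17, 58, 47]
Insert 46:
  append 46 at index 9 → [3, 10, 14, 22, 33, 31, 17, 58, 47, 46] (no swap needed)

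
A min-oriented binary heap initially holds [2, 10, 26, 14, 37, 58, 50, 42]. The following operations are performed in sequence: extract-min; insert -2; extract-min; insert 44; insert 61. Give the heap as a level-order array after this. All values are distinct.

[10, 14, 26, 42, 37, 58, 50, 44, 61]

extract-min → returns 2:
  remove root 2; move last element 42 to root → [42, 10, 26, 14, 37, 58, 50]
  42 vs smaller child 10 at index 1, swap → [10, 42, 26, 14, 37, 58, 50]
  42 vs smaller child 14 at index 3, swap → [10, 14, 26, 42, 37, 58, 50]
insert -2:
  append -2 at index 7 → [10, 14, 26, 42, 37, 58, 50, -2]
  -2 < parent 42 at index 3, swap → [10, 14, 26, -2, 37, 58, 50, 42]
  -2 < parent 14 at index 1, swap → [10, -2, 26, 14, 37, 58, 50, 42]
  -2 < parent 10 at index 0, swap → [-2, 10, 26, 14, 37, 58, 50, 42]
extract-min → returns -2:
  remove root -2; move last element 42 to root → [42, 10, 26, 14, 37, 58, 50]
  42 vs smaller child 10 at index 1, swap → [10, 42, 26, 14, 37, 58, 50]
  42 vs smaller child 14 at index 3, swap → [10, 14, 26, 42, 37, 58, 50]
insert 44:
  append 44 at index 7 → [10, 14, 26, 42, 37, 58, 50, 44] (no swap needed)
insert 61:
  append 61 at index 8 → [10, 14, 26, 42, 37, 58, 50, 44, 61] (no swap needed)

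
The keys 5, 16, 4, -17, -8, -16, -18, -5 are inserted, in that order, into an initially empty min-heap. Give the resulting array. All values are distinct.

[-18, -8, -17, -5, 4, 5, -16, 16]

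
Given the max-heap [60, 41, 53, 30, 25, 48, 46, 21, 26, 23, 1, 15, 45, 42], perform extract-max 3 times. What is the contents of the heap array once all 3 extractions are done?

[46, 41, 45, 30, 25, 15, 42, 21, 26, 23, 1]

extract-max #1 returns 60:
  remove root 60; move last element 42 to root → [42, 41, 53, 30, 25, 48, 46, 21, 26, 23, 1, 15, 45]
  42 vs larger child 53 at index 2, swap → [53, 41, 42, 30, 25, 48, 46, 21, 26, 23, 1, 15, 45]
  42 vs larger child 48 at index 5, swap → [53, 41, 48, 30, 25, 42, 46, 21, 26, 23, 1, 15, 45]
  42 vs larger child 45 at index 12, swap → [53, 41, 48, 30, 25, 45, 46, 21, 26, 23, 1, 15, 42]
extract-max #2 returns 53:
  remove root 53; move last element 42 to root → [42, 41, 48, 30, 25, 45, 46, 21, 26, 23, 1, 15]
  42 vs larger child 48 at index 2, swap → [48, 41, 42, 30, 25, 45, 46, 21, 26, 23, 1, 15]
  42 vs larger child 46 at index 6, swap → [48, 41, 46, 30, 25, 45, 42, 21, 26, 23, 1, 15]
extract-max #3 returns 48:
  remove root 48; move last element 15 to root → [15, 41, 46, 30, 25, 45, 42, 21, 26, 23, 1]
  15 vs larger child 46 at index 2, swap → [46, 41, 15, 30, 25, 45, 42, 21, 26, 23, 1]
  15 vs larger child 45 at index 5, swap → [46, 41, 45, 30, 25, 15, 42, 21, 26, 23, 1]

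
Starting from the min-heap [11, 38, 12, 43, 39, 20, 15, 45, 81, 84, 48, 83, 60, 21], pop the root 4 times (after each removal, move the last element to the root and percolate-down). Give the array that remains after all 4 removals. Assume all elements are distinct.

extract-min #1 returns 11:
  remove root 11; move last element 21 to root → [21, 38, 12, 43, 39, 20, 15, 45, 81, 84, 48, 83, 60]
  21 vs smaller child 12 at index 2, swap → [12, 38, 21, 43, 39, 20, 15, 45, 81, 84, 48, 83, 60]
  21 vs smaller child 15 at index 6, swap → [12, 38, 15, 43, 39, 20, 21, 45, 81, 84, 48, 83, 60]
extract-min #2 returns 12:
  remove root 12; move last element 60 to root → [60, 38, 15, 43, 39, 20, 21, 45, 81, 84, 48, 83]
  60 vs smaller child 15 at index 2, swap → [15, 38, 60, 43, 39, 20, 21, 45, 81, 84, 48, 83]
  60 vs smaller child 20 at index 5, swap → [15, 38, 20, 43, 39, 60, 21, 45, 81, 84, 48, 83]
extract-min #3 returns 15:
  remove root 15; move last element 83 to root → [83, 38, 20, 43, 39, 60, 21, 45, 81, 84, 48]
  83 vs smaller child 20 at index 2, swap → [20, 38, 83, 43, 39, 60, 21, 45, 81, 84, 48]
  83 vs smaller child 21 at index 6, swap → [20, 38, 21, 43, 39, 60, 83, 45, 81, 84, 48]
extract-min #4 returns 20:
  remove root 20; move last element 48 to root → [48, 38, 21, 43, 39, 60, 83, 45, 81, 84]
  48 vs smaller child 21 at index 2, swap → [21, 38, 48, 43, 39, 60, 83, 45, 81, 84]

[21, 38, 48, 43, 39, 60, 83, 45, 81, 84]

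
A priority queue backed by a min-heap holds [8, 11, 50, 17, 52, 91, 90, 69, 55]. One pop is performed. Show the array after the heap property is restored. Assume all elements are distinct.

[11, 17, 50, 55, 52, 91, 90, 69]

remove root 8; move last element 55 to root → [55, 11, 50, 17, 52, 91, 90, 69]
55 vs smaller child 11 at index 1, swap → [11, 55, 50, 17, 52, 91, 90, 69]
55 vs smaller child 17 at index 3, swap → [11, 17, 50, 55, 52, 91, 90, 69]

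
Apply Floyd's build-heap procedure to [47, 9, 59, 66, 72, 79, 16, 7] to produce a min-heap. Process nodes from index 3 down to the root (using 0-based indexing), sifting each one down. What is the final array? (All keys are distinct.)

[7, 9, 16, 47, 72, 79, 59, 66]

sift down from index 3:
  66 vs only child 7 at index 7, swap → [47, 9, 59, 7, 72, 79, 16, 66]
sift down from index 2:
  59 vs smaller child 16 at index 6, swap → [47, 9, 16, 7, 72, 79, 59, 66]
sift down from index 1:
  9 vs smaller child 7 at index 3, swap → [47, 7, 16, 9, 72, 79, 59, 66]
sift down from index 0:
  47 vs smaller child 7 at index 1, swap → [7, 47, 16, 9, 72, 79, 59, 66]
  47 vs smaller child 9 at index 3, swap → [7, 9, 16, 47, 72, 79, 59, 66]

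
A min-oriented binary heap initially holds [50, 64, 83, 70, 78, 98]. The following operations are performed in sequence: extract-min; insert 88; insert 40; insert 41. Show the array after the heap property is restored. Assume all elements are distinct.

extract-min → returns 50:
  remove root 50; move last element 98 to root → [98, 64, 83, 70, 78]
  98 vs smaller child 64 at index 1, swap → [64, 98, 83, 70, 78]
  98 vs smaller child 70 at index 3, swap → [64, 70, 83, 98, 78]
insert 88:
  append 88 at index 5 → [64, 70, 83, 98, 78, 88] (no swap needed)
insert 40:
  append 40 at index 6 → [64, 70, 83, 98, 78, 88, 40]
  40 < parent 83 at index 2, swap → [64, 70, 40, 98, 78, 88, 83]
  40 < parent 64 at index 0, swap → [40, 70, 64, 98, 78, 88, 83]
insert 41:
  append 41 at index 7 → [40, 70, 64, 98, 78, 88, 83, 41]
  41 < parent 98 at index 3, swap → [40, 70, 64, 41, 78, 88, 83, 98]
  41 < parent 70 at index 1, swap → [40, 41, 64, 70, 78, 88, 83, 98]

[40, 41, 64, 70, 78, 88, 83, 98]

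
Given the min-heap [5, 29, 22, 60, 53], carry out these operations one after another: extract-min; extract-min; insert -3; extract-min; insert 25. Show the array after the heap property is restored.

[25, 29, 53, 60]

extract-min → returns 5:
  remove root 5; move last element 53 to root → [53, 29, 22, 60]
  53 vs smaller child 22 at index 2, swap → [22, 29, 53, 60]
extract-min → returns 22:
  remove root 22; move last element 60 to root → [60, 29, 53]
  60 vs smaller child 29 at index 1, swap → [29, 60, 53]
insert -3:
  append -3 at index 3 → [29, 60, 53, -3]
  -3 < parent 60 at index 1, swap → [29, -3, 53, 60]
  -3 < parent 29 at index 0, swap → [-3, 29, 53, 60]
extract-min → returns -3:
  remove root -3; move last element 60 to root → [60, 29, 53]
  60 vs smaller child 29 at index 1, swap → [29, 60, 53]
insert 25:
  append 25 at index 3 → [29, 60, 53, 25]
  25 < parent 60 at index 1, swap → [29, 25, 53, 60]
  25 < parent 29 at index 0, swap → [25, 29, 53, 60]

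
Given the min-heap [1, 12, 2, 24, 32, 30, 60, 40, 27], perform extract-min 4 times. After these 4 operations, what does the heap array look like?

[27, 32, 30, 40, 60]

extract-min #1 returns 1:
  remove root 1; move last element 27 to root → [27, 12, 2, 24, 32, 30, 60, 40]
  27 vs smaller child 2 at index 2, swap → [2, 12, 27, 24, 32, 30, 60, 40]
extract-min #2 returns 2:
  remove root 2; move last element 40 to root → [40, 12, 27, 24, 32, 30, 60]
  40 vs smaller child 12 at index 1, swap → [12, 40, 27, 24, 32, 30, 60]
  40 vs smaller child 24 at index 3, swap → [12, 24, 27, 40, 32, 30, 60]
extract-min #3 returns 12:
  remove root 12; move last element 60 to root → [60, 24, 27, 40, 32, 30]
  60 vs smaller child 24 at index 1, swap → [24, 60, 27, 40, 32, 30]
  60 vs smaller child 32 at index 4, swap → [24, 32, 27, 40, 60, 30]
extract-min #4 returns 24:
  remove root 24; move last element 30 to root → [30, 32, 27, 40, 60]
  30 vs smaller child 27 at index 2, swap → [27, 32, 30, 40, 60]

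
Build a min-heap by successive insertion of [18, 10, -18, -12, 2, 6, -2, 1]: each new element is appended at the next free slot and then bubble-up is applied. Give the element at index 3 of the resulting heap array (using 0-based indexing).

1

Insert 18:
  append 18 at index 0 → [18] (no swap needed)
Insert 10:
  append 10 at index 1 → [18, 10]
  10 < parent 18 at index 0, swap → [10, 18]
Insert -18:
  append -18 at index 2 → [10, 18, -18]
  -18 < parent 10 at index 0, swap → [-18, 18, 10]
Insert -12:
  append -12 at index 3 → [-18, 18, 10, -12]
  -12 < parent 18 at index 1, swap → [-18, -12, 10, 18]
Insert 2:
  append 2 at index 4 → [-18, -12, 10, 18, 2] (no swap needed)
Insert 6:
  append 6 at index 5 → [-18, -12, 10, 18, 2, 6]
  6 < parent 10 at index 2, swap → [-18, -12, 6, 18, 2, 10]
Insert -2:
  append -2 at index 6 → [-18, -12, 6, 18, 2, 10, -2]
  -2 < parent 6 at index 2, swap → [-18, -12, -2, 18, 2, 10, 6]
Insert 1:
  append 1 at index 7 → [-18, -12, -2, 18, 2, 10, 6, 1]
  1 < parent 18 at index 3, swap → [-18, -12, -2, 1, 2, 10, 6, 18]
resulting array: [-18, -12, -2, 1, 2, 10, 6, 18]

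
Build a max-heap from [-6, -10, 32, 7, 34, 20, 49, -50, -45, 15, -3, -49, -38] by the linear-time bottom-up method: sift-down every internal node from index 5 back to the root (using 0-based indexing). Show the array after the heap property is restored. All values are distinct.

sift down from index 5: already satisfies heap property
sift down from index 4: already satisfies heap property
sift down from index 3: already satisfies heap property
sift down from index 2:
  32 vs larger child 49 at index 6, swap → [-6, -10, 49, 7, 34, 20, 32, -50, -45, 15, -3, -49, -38]
sift down from index 1:
  -10 vs larger child 34 at index 4, swap → [-6, 34, 49, 7, -10, 20, 32, -50, -45, 15, -3, -49, -38]
  -10 vs larger child 15 at index 9, swap → [-6, 34, 49, 7, 15, 20, 32, -50, -45, -10, -3, -49, -38]
sift down from index 0:
  -6 vs larger child 49 at index 2, swap → [49, 34, -6, 7, 15, 20, 32, -50, -45, -10, -3, -49, -38]
  -6 vs larger child 32 at index 6, swap → [49, 34, 32, 7, 15, 20, -6, -50, -45, -10, -3, -49, -38]

[49, 34, 32, 7, 15, 20, -6, -50, -45, -10, -3, -49, -38]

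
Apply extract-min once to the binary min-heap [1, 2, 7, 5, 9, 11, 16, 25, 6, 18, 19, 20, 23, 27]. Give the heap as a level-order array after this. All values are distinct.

[2, 5, 7, 6, 9, 11, 16, 25, 27, 18, 19, 20, 23]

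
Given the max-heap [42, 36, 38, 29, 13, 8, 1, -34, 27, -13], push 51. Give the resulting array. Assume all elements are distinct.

append 51 at index 10 → [42, 36, 38, 29, 13, 8, 1, -34, 27, -13, 51]
51 > parent 13 at index 4, swap → [42, 36, 38, 29, 51, 8, 1, -34, 27, -13, 13]
51 > parent 36 at index 1, swap → [42, 51, 38, 29, 36, 8, 1, -34, 27, -13, 13]
51 > parent 42 at index 0, swap → [51, 42, 38, 29, 36, 8, 1, -34, 27, -13, 13]

[51, 42, 38, 29, 36, 8, 1, -34, 27, -13, 13]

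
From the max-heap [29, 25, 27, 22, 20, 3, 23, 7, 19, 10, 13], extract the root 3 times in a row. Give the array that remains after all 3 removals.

[23, 22, 13, 19, 20, 3, 10, 7]

extract-max #1 returns 29:
  remove root 29; move last element 13 to root → [13, 25, 27, 22, 20, 3, 23, 7, 19, 10]
  13 vs larger child 27 at index 2, swap → [27, 25, 13, 22, 20, 3, 23, 7, 19, 10]
  13 vs larger child 23 at index 6, swap → [27, 25, 23, 22, 20, 3, 13, 7, 19, 10]
extract-max #2 returns 27:
  remove root 27; move last element 10 to root → [10, 25, 23, 22, 20, 3, 13, 7, 19]
  10 vs larger child 25 at index 1, swap → [25, 10, 23, 22, 20, 3, 13, 7, 19]
  10 vs larger child 22 at index 3, swap → [25, 22, 23, 10, 20, 3, 13, 7, 19]
  10 vs larger child 19 at index 8, swap → [25, 22, 23, 19, 20, 3, 13, 7, 10]
extract-max #3 returns 25:
  remove root 25; move last element 10 to root → [10, 22, 23, 19, 20, 3, 13, 7]
  10 vs larger child 23 at index 2, swap → [23, 22, 10, 19, 20, 3, 13, 7]
  10 vs larger child 13 at index 6, swap → [23, 22, 13, 19, 20, 3, 10, 7]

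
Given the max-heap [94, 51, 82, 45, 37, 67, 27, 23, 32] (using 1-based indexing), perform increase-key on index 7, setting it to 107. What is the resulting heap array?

set index 7 from 27 to 107 → [94, 51, 82, 45, 37, 67, 107, 23, 32]
107 > parent 82 at index 3, swap → [94, 51, 107, 45, 37, 67, 82, 23, 32]
107 > parent 94 at index 1, swap → [107, 51, 94, 45, 37, 67, 82, 23, 32]

[107, 51, 94, 45, 37, 67, 82, 23, 32]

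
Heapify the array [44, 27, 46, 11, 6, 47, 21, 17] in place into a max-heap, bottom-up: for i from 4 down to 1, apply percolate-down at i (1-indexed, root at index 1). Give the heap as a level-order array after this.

[47, 27, 46, 17, 6, 44, 21, 11]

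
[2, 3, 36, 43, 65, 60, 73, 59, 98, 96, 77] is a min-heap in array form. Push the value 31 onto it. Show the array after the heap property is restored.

append 31 at index 11 → [2, 3, 36, 43, 65, 60, 73, 59, 98, 96, 77, 31]
31 < parent 60 at index 5, swap → [2, 3, 36, 43, 65, 31, 73, 59, 98, 96, 77, 60]
31 < parent 36 at index 2, swap → [2, 3, 31, 43, 65, 36, 73, 59, 98, 96, 77, 60]

[2, 3, 31, 43, 65, 36, 73, 59, 98, 96, 77, 60]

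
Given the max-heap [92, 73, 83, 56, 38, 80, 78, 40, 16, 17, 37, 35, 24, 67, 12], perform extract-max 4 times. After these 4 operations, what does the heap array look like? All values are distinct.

[73, 56, 67, 40, 38, 35, 24, 12, 16, 17, 37]

extract-max #1 returns 92:
  remove root 92; move last element 12 to root → [12, 73, 83, 56, 38, 80, 78, 40, 16, 17, 37, 35, 24, 67]
  12 vs larger child 83 at index 2, swap → [83, 73, 12, 56, 38, 80, 78, 40, 16, 17, 37, 35, 24, 67]
  12 vs larger child 80 at index 5, swap → [83, 73, 80, 56, 38, 12, 78, 40, 16, 17, 37, 35, 24, 67]
  12 vs larger child 35 at index 11, swap → [83, 73, 80, 56, 38, 35, 78, 40, 16, 17, 37, 12, 24, 67]
extract-max #2 returns 83:
  remove root 83; move last element 67 to root → [67, 73, 80, 56, 38, 35, 78, 40, 16, 17, 37, 12, 24]
  67 vs larger child 80 at index 2, swap → [80, 73, 67, 56, 38, 35, 78, 40, 16, 17, 37, 12, 24]
  67 vs larger child 78 at index 6, swap → [80, 73, 78, 56, 38, 35, 67, 40, 16, 17, 37, 12, 24]
extract-max #3 returns 80:
  remove root 80; move last element 24 to root → [24, 73, 78, 56, 38, 35, 67, 40, 16, 17, 37, 12]
  24 vs larger child 78 at index 2, swap → [78, 73, 24, 56, 38, 35, 67, 40, 16, 17, 37, 12]
  24 vs larger child 67 at index 6, swap → [78, 73, 67, 56, 38, 35, 24, 40, 16, 17, 37, 12]
extract-max #4 returns 78:
  remove root 78; move last element 12 to root → [12, 73, 67, 56, 38, 35, 24, 40, 16, 17, 37]
  12 vs larger child 73 at index 1, swap → [73, 12, 67, 56, 38, 35, 24, 40, 16, 17, 37]
  12 vs larger child 56 at index 3, swap → [73, 56, 67, 12, 38, 35, 24, 40, 16, 17, 37]
  12 vs larger child 40 at index 7, swap → [73, 56, 67, 40, 38, 35, 24, 12, 16, 17, 37]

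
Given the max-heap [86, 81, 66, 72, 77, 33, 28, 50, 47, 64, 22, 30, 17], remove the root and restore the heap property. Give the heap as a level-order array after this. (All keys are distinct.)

remove root 86; move last element 17 to root → [17, 81, 66, 72, 77, 33, 28, 50, 47, 64, 22, 30]
17 vs larger child 81 at index 1, swap → [81, 17, 66, 72, 77, 33, 28, 50, 47, 64, 22, 30]
17 vs larger child 77 at index 4, swap → [81, 77, 66, 72, 17, 33, 28, 50, 47, 64, 22, 30]
17 vs larger child 64 at index 9, swap → [81, 77, 66, 72, 64, 33, 28, 50, 47, 17, 22, 30]

[81, 77, 66, 72, 64, 33, 28, 50, 47, 17, 22, 30]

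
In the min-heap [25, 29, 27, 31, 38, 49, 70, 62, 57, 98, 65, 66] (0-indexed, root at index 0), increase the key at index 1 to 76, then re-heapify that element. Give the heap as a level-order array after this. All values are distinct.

set index 1 from 29 to 76 → [25, 76, 27, 31, 38, 49, 70, 62, 57, 98, 65, 66]
76 vs smaller child 31 at index 3, swap → [25, 31, 27, 76, 38, 49, 70, 62, 57, 98, 65, 66]
76 vs smaller child 57 at index 8, swap → [25, 31, 27, 57, 38, 49, 70, 62, 76, 98, 65, 66]

[25, 31, 27, 57, 38, 49, 70, 62, 76, 98, 65, 66]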